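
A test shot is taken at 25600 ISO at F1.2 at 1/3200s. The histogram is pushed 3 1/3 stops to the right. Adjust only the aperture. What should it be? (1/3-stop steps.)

f/4

Overexposed by 3 1/3 stops → need 3 1/3 stops darker.
Aperture: f/1.2 → f/1.4 → f/1.6 → f/1.8 → f/2 → f/2.2 → f/2.5 → f/2.8 → f/3.2 → f/3.5 → f/4.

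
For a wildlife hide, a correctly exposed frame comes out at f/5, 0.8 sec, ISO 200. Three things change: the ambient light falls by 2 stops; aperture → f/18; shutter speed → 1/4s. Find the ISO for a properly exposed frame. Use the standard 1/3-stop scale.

Scene light: 2 stops darker.
Aperture: f/5 → f/5.6 → f/6.3 → f/7.1 → f/8 → f/9 → f/10 → f/11 → f/13 → f/14 → f/16 → f/18 — 3 2/3 stops smaller aperture (darker).
Shutter speed: 0.8 → 0.6 → 0.5 → 0.4 → 0.3 → 1/4 — 1 2/3 stops shorter (darker).
Net so far: 7 1/3 stops darker. ISO: 200 → 250 → 320 → 400 → 500 → 640 → 800 → 1000 → 1250 → 1600 → 2000 → 2500 → 3200 → 4000 → 5000 → 6400 → 8000 → 10000 → 12800 → 16000 → 20000 → 25600 → 32000.

ISO 32000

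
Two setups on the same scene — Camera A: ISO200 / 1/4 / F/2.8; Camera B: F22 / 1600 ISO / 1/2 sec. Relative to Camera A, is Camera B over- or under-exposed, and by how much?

2 stops darker

Aperture: f/2.8 → f/4 → f/5.6 → f/8 → f/11 → f/16 → f/22 — 6 stops stopped down (darker).
Shutter speed: 1/4 → 1/2 — 1 stop longer (brighter).
ISO: 200 → 400 → 800 → 1600 — 3 stops raised (brighter).
Net: −6 +1 +3 = −2 stops.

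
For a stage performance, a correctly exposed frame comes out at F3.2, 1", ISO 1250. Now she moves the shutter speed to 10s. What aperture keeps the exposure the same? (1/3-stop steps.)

Shutter speed: 1 → 1.3 → 1.6 → 2 → 2.5 → 3.2 → 4 → 5 → 6 → 8 → 10 — 3 1/3 stops slower (brighter).
Need 3 1/3 stops darker from the aperture: f/3.2 → f/3.5 → f/4 → f/4.5 → f/5 → f/5.6 → f/6.3 → f/7.1 → f/8 → f/9 → f/10.

f/10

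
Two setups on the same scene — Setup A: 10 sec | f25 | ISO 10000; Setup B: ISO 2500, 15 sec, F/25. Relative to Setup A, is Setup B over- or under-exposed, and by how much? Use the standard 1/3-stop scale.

Aperture: unchanged.
Shutter speed: 10 → 13 → 15 — 2/3 stop longer (brighter).
ISO: 10000 → 8000 → 6400 → 5000 → 4000 → 3200 → 2500 — 2 stops dropped (darker).
Net: +2/3 −2 = −1 1/3 stops.

1 1/3 stops darker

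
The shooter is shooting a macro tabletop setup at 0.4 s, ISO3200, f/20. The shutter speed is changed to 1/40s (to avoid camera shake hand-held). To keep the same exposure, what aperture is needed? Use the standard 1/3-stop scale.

Shutter speed: 0.4 → 0.3 → 1/4 → 1/5 → 1/6 → 1/8 → 1/10 → 1/13 → 1/15 → 1/20 → 1/25 → 1/30 → 1/40 — 4 stops shorter (darker).
Need 4 stops brighter from the aperture: f/20 → f/18 → f/16 → f/14 → f/13 → f/11 → f/10 → f/9 → f/8 → f/7.1 → f/6.3 → f/5.6 → f/5.

f/5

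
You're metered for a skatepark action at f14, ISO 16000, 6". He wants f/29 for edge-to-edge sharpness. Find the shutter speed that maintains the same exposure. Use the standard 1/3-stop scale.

25 s

Aperture: f/14 → f/16 → f/18 → f/20 → f/22 → f/25 → f/29 — 2 stops narrower (darker).
Need 2 stops brighter from the shutter speed: 6 → 8 → 10 → 13 → 15 → 20 → 25.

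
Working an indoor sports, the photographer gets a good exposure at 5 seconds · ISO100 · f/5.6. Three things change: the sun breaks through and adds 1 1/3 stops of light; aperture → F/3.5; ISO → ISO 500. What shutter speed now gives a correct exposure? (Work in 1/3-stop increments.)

Scene light: 1 1/3 stops brighter.
Aperture: f/5.6 → f/5 → f/4.5 → f/4 → f/3.5 — 1 1/3 stops opened up (brighter).
ISO: 100 → 125 → 160 → 200 → 250 → 320 → 400 → 500 — 2 1/3 stops raised (brighter).
Net so far: 5 stops brighter. Shutter speed: 5 → 4 → 3.2 → 2.5 → 2 → 1.6 → 1.3 → 1 → 0.8 → 0.6 → 0.5 → 0.4 → 0.3 → 1/4 → 1/5 → 1/6.

1/6s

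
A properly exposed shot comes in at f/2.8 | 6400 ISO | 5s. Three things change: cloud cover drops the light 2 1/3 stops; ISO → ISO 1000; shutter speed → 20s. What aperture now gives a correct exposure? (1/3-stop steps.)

f/1.0

Scene light: 2 1/3 stops darker.
ISO: 6400 → 5000 → 4000 → 3200 → 2500 → 2000 → 1600 → 1250 → 1000 — 2 2/3 stops dropped (darker).
Shutter speed: 5 → 6 → 8 → 10 → 13 → 15 → 20 — 2 stops slower (brighter).
Net so far: 3 stops darker. Aperture: f/2.8 → f/2.5 → f/2.2 → f/2 → f/1.8 → f/1.6 → f/1.4 → f/1.2 → f/1.1 → f/1.0.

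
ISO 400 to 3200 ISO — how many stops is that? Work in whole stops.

400 → 800 → 1600 → 3200 — count the steps: 3 stops.

3 stops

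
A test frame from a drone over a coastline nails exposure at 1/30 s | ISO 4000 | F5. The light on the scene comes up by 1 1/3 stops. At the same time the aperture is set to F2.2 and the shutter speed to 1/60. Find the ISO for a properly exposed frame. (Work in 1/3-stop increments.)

ISO 640

Scene light: 1 1/3 stops brighter.
Aperture: f/5 → f/4.5 → f/4 → f/3.5 → f/3.2 → f/2.8 → f/2.5 → f/2.2 — 2 1/3 stops wider (brighter).
Shutter speed: 1/30 → 1/40 → 1/50 → 1/60 — 1 stop shorter (darker).
Net so far: 2 2/3 stops brighter. ISO: 4000 → 3200 → 2500 → 2000 → 1600 → 1250 → 1000 → 800 → 640.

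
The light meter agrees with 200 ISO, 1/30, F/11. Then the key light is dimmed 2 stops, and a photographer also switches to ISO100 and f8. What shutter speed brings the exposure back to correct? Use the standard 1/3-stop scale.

1/8s

Scene light: 2 stops darker.
ISO: 200 → 160 → 125 → 100 — 1 stop dropped (darker).
Aperture: f/11 → f/10 → f/9 → f/8 — 1 stop larger aperture (brighter).
Net so far: 2 stops darker. Shutter speed: 1/30 → 1/25 → 1/20 → 1/15 → 1/13 → 1/10 → 1/8.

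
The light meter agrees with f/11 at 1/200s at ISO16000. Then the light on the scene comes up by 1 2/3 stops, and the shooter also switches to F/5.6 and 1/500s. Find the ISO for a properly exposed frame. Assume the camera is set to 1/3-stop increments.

ISO 3200

Scene light: 1 2/3 stops brighter.
Aperture: f/11 → f/10 → f/9 → f/8 → f/7.1 → f/6.3 → f/5.6 — 2 stops wider (brighter).
Shutter speed: 1/200 → 1/250 → 1/320 → 1/400 → 1/500 — 1 1/3 stops shorter (darker).
Net so far: 2 1/3 stops brighter. ISO: 16000 → 12800 → 10000 → 8000 → 6400 → 5000 → 4000 → 3200.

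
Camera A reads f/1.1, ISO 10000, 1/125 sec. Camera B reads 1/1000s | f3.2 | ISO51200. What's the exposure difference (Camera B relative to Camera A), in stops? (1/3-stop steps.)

3 2/3 stops darker

Aperture: f/1.1 → f/1.2 → f/1.4 → f/1.6 → f/1.8 → f/2 → f/2.2 → f/2.5 → f/2.8 → f/3.2 — 3 stops stopped down (darker).
Shutter speed: 1/125 → 1/160 → 1/200 → 1/250 → 1/320 → 1/400 → 1/500 → 1/640 → 1/800 → 1/1000 — 3 stops shorter (darker).
ISO: 10000 → 12800 → 16000 → 20000 → 25600 → 32000 → 40000 → 51200 — 2 1/3 stops higher (brighter).
Net: −3 −3 +2 1/3 = −3 2/3 stops.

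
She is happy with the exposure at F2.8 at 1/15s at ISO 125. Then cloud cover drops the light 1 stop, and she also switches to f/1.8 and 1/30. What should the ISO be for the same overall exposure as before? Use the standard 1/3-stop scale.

ISO 200

Scene light: 1 stop darker.
Aperture: f/2.8 → f/2.5 → f/2.2 → f/2 → f/1.8 — 1 1/3 stops opened up (brighter).
Shutter speed: 1/15 → 1/20 → 1/25 → 1/30 — 1 stop faster (darker).
Net so far: 2/3 stop darker. ISO: 125 → 160 → 200.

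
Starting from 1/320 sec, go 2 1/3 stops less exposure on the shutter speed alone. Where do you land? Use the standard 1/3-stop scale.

1/1600s

Shutter speed: 1/320 → 1/400 → 1/500 → 1/640 → 1/800 → 1/1000 → 1/1250 → 1/1600 — 2 1/3 stops faster (darker).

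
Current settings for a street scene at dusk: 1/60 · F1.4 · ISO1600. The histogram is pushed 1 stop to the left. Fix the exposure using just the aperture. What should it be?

f/1.0

Underexposed by 1 stop → need 1 stop brighter.
Aperture: f/1.4 → f/1.0.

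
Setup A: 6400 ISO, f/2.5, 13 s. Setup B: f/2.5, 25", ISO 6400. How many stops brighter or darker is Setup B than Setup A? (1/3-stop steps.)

1 stop brighter

Aperture: unchanged.
Shutter speed: 13 → 15 → 20 → 25 — 1 stop slower (brighter).
ISO: unchanged.
Net: +1 = +1 stop.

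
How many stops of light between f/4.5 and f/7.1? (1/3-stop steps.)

1 1/3 stops

f/4.5 → f/5 → f/5.6 → f/6.3 → f/7.1 — count the steps: 4 third-stops = 1 1/3 stops.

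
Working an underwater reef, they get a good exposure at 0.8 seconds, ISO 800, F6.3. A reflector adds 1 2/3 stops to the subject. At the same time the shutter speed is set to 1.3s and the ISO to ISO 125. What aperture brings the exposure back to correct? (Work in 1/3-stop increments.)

f/5.6

Scene light: 1 2/3 stops brighter.
Shutter speed: 0.8 → 1 → 1.3 — 2/3 stop longer (brighter).
ISO: 800 → 640 → 500 → 400 → 320 → 250 → 200 → 160 → 125 — 2 2/3 stops dropped (darker).
Net so far: 1/3 stop darker. Aperture: f/6.3 → f/5.6.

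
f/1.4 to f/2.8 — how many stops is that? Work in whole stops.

2 stops

f/1.4 → f/2 → f/2.8 — count the steps: 2 stops.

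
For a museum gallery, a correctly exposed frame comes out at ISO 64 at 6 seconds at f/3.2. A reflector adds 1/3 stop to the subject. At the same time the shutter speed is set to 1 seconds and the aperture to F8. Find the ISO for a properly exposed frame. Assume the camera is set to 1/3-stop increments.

Scene light: 1/3 stop brighter.
Shutter speed: 6 → 5 → 4 → 3.2 → 2.5 → 2 → 1.6 → 1.3 → 1 — 2 2/3 stops faster (darker).
Aperture: f/3.2 → f/3.5 → f/4 → f/4.5 → f/5 → f/5.6 → f/6.3 → f/7.1 → f/8 — 2 2/3 stops narrower (darker).
Net so far: 5 stops darker. ISO: 64 → 80 → 100 → 125 → 160 → 200 → 250 → 320 → 400 → 500 → 640 → 800 → 1000 → 1250 → 1600 → 2000.

ISO 2000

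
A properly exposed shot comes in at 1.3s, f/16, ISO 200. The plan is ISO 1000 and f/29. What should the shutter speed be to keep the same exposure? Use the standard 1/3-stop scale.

0.8 s

ISO: 200 → 250 → 320 → 400 → 500 → 640 → 800 → 1000 — 2 1/3 stops raised (brighter).
Aperture: f/16 → f/18 → f/20 → f/22 → f/25 → f/29 — 1 2/3 stops stopped down (darker).
Net change so far: 2/3 stop brighter. Offset with the shutter speed: 1.3 → 1 → 0.8.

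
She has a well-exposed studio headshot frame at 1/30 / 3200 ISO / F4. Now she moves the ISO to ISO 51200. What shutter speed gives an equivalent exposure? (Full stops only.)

1/500s

ISO: 3200 → 6400 → 12800 → 25600 → 51200 — 4 stops raised (brighter).
Need 4 stops darker from the shutter speed: 1/30 → 1/60 → 1/125 → 1/250 → 1/500.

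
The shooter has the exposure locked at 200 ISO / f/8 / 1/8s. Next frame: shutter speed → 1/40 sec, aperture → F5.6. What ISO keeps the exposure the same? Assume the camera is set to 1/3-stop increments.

ISO 500

Shutter speed: 1/8 → 1/10 → 1/13 → 1/15 → 1/20 → 1/25 → 1/30 → 1/40 — 2 1/3 stops shorter (darker).
Aperture: f/8 → f/7.1 → f/6.3 → f/5.6 — 1 stop larger aperture (brighter).
Net change so far: 1 1/3 stops darker. Offset with the ISO: 200 → 250 → 320 → 400 → 500.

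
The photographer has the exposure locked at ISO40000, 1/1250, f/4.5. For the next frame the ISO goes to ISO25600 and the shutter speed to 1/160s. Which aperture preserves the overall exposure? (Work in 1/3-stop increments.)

ISO: 40000 → 32000 → 25600 — 2/3 stop dropped (darker).
Shutter speed: 1/1250 → 1/1000 → 1/800 → 1/640 → 1/500 → 1/400 → 1/320 → 1/250 → 1/200 → 1/160 — 3 stops slower (brighter).
Net change so far: 2 1/3 stops brighter. Offset with the aperture: f/4.5 → f/5 → f/5.6 → f/6.3 → f/7.1 → f/8 → f/9 → f/10.

f/10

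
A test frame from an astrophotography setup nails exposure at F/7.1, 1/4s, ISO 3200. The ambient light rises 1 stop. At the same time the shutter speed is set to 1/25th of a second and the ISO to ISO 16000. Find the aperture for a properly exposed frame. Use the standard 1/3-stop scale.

f/9

Scene light: 1 stop brighter.
Shutter speed: 1/4 → 1/5 → 1/6 → 1/8 → 1/10 → 1/13 → 1/15 → 1/20 → 1/25 — 2 2/3 stops shorter (darker).
ISO: 3200 → 4000 → 5000 → 6400 → 8000 → 10000 → 12800 → 16000 — 2 1/3 stops higher (brighter).
Net so far: 2/3 stop brighter. Aperture: f/7.1 → f/8 → f/9.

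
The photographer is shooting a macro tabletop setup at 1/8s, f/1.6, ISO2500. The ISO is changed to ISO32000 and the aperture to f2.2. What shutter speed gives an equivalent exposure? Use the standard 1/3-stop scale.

1/50s

ISO: 2500 → 3200 → 4000 → 5000 → 6400 → 8000 → 10000 → 12800 → 16000 → 20000 → 25600 → 32000 — 3 2/3 stops higher (brighter).
Aperture: f/1.6 → f/1.8 → f/2 → f/2.2 — 1 stop stopped down (darker).
Net change so far: 2 2/3 stops brighter. Offset with the shutter speed: 1/8 → 1/10 → 1/13 → 1/15 → 1/20 → 1/25 → 1/30 → 1/40 → 1/50.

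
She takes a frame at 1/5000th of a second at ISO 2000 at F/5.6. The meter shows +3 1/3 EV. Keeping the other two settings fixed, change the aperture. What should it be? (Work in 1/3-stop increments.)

f/18

Overexposed by 3 1/3 stops → need 3 1/3 stops darker.
Aperture: f/5.6 → f/6.3 → f/7.1 → f/8 → f/9 → f/10 → f/11 → f/13 → f/14 → f/16 → f/18.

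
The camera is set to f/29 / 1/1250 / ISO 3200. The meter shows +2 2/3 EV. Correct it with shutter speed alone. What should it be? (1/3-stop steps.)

1/8000s

Overexposed by 2 2/3 stops → need 2 2/3 stops darker.
Shutter speed: 1/1250 → 1/1600 → 1/2000 → 1/2500 → 1/3200 → 1/4000 → 1/5000 → 1/6400 → 1/8000.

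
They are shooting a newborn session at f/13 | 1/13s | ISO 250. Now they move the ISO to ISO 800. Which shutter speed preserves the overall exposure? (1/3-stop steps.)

1/40s

ISO: 250 → 320 → 400 → 500 → 640 → 800 — 1 2/3 stops higher (brighter).
Need 1 2/3 stops darker from the shutter speed: 1/13 → 1/15 → 1/20 → 1/25 → 1/30 → 1/40.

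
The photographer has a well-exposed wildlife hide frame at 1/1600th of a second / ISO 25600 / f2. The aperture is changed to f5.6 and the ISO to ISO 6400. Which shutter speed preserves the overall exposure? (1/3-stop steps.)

1/50s

Aperture: f/2 → f/2.2 → f/2.5 → f/2.8 → f/3.2 → f/3.5 → f/4 → f/4.5 → f/5 → f/5.6 — 3 stops smaller aperture (darker).
ISO: 25600 → 20000 → 16000 → 12800 → 10000 → 8000 → 6400 — 2 stops dropped (darker).
Net change so far: 5 stops darker. Offset with the shutter speed: 1/1600 → 1/1250 → 1/1000 → 1/800 → 1/640 → 1/500 → 1/400 → 1/320 → 1/250 → 1/200 → 1/160 → 1/125 → 1/100 → 1/80 → 1/60 → 1/50.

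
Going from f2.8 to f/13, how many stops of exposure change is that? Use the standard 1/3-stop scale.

f/2.8 → f/3.2 → f/3.5 → f/4 → f/4.5 → f/5 → f/5.6 → f/6.3 → f/7.1 → f/8 → f/9 → f/10 → f/11 → f/13 — count the steps: 13 third-stops = 4 1/3 stops.

4 1/3 stops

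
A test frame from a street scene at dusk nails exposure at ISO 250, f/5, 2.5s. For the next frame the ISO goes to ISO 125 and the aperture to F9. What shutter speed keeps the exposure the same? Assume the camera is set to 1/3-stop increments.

ISO: 250 → 200 → 160 → 125 — 1 stop dropped (darker).
Aperture: f/5 → f/5.6 → f/6.3 → f/7.1 → f/8 → f/9 — 1 2/3 stops smaller aperture (darker).
Net change so far: 2 2/3 stops darker. Offset with the shutter speed: 2.5 → 3.2 → 4 → 5 → 6 → 8 → 10 → 13 → 15.

15 s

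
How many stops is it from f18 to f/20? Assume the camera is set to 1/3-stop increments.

1/3 stop

f/18 → f/20 — count the steps: 1 third-stops = 1/3 stop.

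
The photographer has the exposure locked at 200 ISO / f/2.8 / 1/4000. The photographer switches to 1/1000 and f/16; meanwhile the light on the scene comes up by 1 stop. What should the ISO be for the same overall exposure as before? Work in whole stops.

Scene light: 1 stop brighter.
Shutter speed: 1/4000 → 1/2000 → 1/1000 — 2 stops longer (brighter).
Aperture: f/2.8 → f/4 → f/5.6 → f/8 → f/11 → f/16 — 5 stops narrower (darker).
Net so far: 2 stops darker. ISO: 200 → 400 → 800.

ISO 800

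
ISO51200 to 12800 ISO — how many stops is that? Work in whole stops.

2 stops

51200 → 25600 → 12800 — count the steps: 2 stops.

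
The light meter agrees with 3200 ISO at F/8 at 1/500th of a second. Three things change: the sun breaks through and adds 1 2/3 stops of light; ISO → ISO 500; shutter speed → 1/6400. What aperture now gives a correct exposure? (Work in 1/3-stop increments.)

f/1.6

Scene light: 1 2/3 stops brighter.
ISO: 3200 → 2500 → 2000 → 1600 → 1250 → 1000 → 800 → 640 → 500 — 2 2/3 stops dropped (darker).
Shutter speed: 1/500 → 1/640 → 1/800 → 1/1000 → 1/1250 → 1/1600 → 1/2000 → 1/2500 → 1/3200 → 1/4000 → 1/5000 → 1/6400 — 3 2/3 stops shorter (darker).
Net so far: 4 2/3 stops darker. Aperture: f/8 → f/7.1 → f/6.3 → f/5.6 → f/5 → f/4.5 → f/4 → f/3.5 → f/3.2 → f/2.8 → f/2.5 → f/2.2 → f/2 → f/1.8 → f/1.6.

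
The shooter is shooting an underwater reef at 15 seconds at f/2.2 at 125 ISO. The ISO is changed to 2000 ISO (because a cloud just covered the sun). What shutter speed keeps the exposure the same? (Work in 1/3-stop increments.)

ISO: 125 → 160 → 200 → 250 → 320 → 400 → 500 → 640 → 800 → 1000 → 1250 → 1600 → 2000 — 4 stops higher (brighter).
Need 4 stops darker from the shutter speed: 15 → 13 → 10 → 8 → 6 → 5 → 4 → 3.2 → 2.5 → 2 → 1.6 → 1.3 → 1.

1 s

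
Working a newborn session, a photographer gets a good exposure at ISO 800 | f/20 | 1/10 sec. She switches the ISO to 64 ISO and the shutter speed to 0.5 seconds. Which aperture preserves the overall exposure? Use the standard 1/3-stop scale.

f/13

ISO: 800 → 640 → 500 → 400 → 320 → 250 → 200 → 160 → 125 → 100 → 80 → 64 — 3 2/3 stops lower (darker).
Shutter speed: 1/10 → 1/8 → 1/6 → 1/5 → 1/4 → 0.3 → 0.4 → 0.5 — 2 1/3 stops longer (brighter).
Net change so far: 1 1/3 stops darker. Offset with the aperture: f/20 → f/18 → f/16 → f/14 → f/13.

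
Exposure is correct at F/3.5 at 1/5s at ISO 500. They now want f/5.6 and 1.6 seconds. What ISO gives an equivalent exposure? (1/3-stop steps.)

Aperture: f/3.5 → f/4 → f/4.5 → f/5 → f/5.6 — 1 1/3 stops smaller aperture (darker).
Shutter speed: 1/5 → 1/4 → 0.3 → 0.4 → 0.5 → 0.6 → 0.8 → 1 → 1.3 → 1.6 — 3 stops longer (brighter).
Net change so far: 1 2/3 stops brighter. Offset with the ISO: 500 → 400 → 320 → 250 → 200 → 160.

ISO 160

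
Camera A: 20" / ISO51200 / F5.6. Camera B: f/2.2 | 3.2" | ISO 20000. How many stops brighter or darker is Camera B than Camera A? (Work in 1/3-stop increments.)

Aperture: f/5.6 → f/5 → f/4.5 → f/4 → f/3.5 → f/3.2 → f/2.8 → f/2.5 → f/2.2 — 2 2/3 stops larger aperture (brighter).
Shutter speed: 20 → 15 → 13 → 10 → 8 → 6 → 5 → 4 → 3.2 — 2 2/3 stops shorter (darker).
ISO: 51200 → 40000 → 32000 → 25600 → 20000 — 1 1/3 stops dropped (darker).
Net: +2 2/3 −2 2/3 −1 1/3 = −1 1/3 stops.

1 1/3 stops darker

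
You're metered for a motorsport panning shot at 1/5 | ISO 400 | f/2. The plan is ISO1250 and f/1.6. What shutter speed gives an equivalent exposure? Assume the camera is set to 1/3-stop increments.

ISO: 400 → 500 → 640 → 800 → 1000 → 1250 — 1 2/3 stops raised (brighter).
Aperture: f/2 → f/1.8 → f/1.6 — 2/3 stop opened up (brighter).
Net change so far: 2 1/3 stops brighter. Offset with the shutter speed: 1/5 → 1/6 → 1/8 → 1/10 → 1/13 → 1/15 → 1/20 → 1/25.

1/25s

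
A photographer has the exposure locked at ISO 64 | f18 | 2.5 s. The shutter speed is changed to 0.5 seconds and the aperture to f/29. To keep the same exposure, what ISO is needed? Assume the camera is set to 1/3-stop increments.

ISO 800

Shutter speed: 2.5 → 2 → 1.6 → 1.3 → 1 → 0.8 → 0.6 → 0.5 — 2 1/3 stops shorter (darker).
Aperture: f/18 → f/20 → f/22 → f/25 → f/29 — 1 1/3 stops smaller aperture (darker).
Net change so far: 3 2/3 stops darker. Offset with the ISO: 64 → 80 → 100 → 125 → 160 → 200 → 250 → 320 → 400 → 500 → 640 → 800.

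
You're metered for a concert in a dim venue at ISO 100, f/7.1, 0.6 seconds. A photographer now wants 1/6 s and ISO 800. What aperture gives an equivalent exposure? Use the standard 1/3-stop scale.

Shutter speed: 0.6 → 0.5 → 0.4 → 0.3 → 1/4 → 1/5 → 1/6 — 2 stops shorter (darker).
ISO: 100 → 125 → 160 → 200 → 250 → 320 → 400 → 500 → 640 → 800 — 3 stops higher (brighter).
Net change so far: 1 stop brighter. Offset with the aperture: f/7.1 → f/8 → f/9 → f/10.

f/10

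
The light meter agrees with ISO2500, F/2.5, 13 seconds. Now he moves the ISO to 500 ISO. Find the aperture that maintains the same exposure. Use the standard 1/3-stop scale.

f/1.1

ISO: 2500 → 2000 → 1600 → 1250 → 1000 → 800 → 640 → 500 — 2 1/3 stops lower (darker).
Need 2 1/3 stops brighter from the aperture: f/2.5 → f/2.2 → f/2 → f/1.8 → f/1.6 → f/1.4 → f/1.2 → f/1.1.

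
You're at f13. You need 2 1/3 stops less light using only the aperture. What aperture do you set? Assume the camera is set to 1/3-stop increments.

Aperture: f/13 → f/14 → f/16 → f/18 → f/20 → f/22 → f/25 → f/29 — 2 1/3 stops narrower (darker).

f/29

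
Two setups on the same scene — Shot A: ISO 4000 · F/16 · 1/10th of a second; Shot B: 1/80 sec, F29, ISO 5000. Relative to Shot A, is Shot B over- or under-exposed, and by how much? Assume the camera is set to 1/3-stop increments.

4 1/3 stops darker

Aperture: f/16 → f/18 → f/20 → f/22 → f/25 → f/29 — 1 2/3 stops stopped down (darker).
Shutter speed: 1/10 → 1/13 → 1/15 → 1/20 → 1/25 → 1/30 → 1/40 → 1/50 → 1/60 → 1/80 — 3 stops faster (darker).
ISO: 4000 → 5000 — 1/3 stop raised (brighter).
Net: −1 2/3 −3 +1/3 = −4 1/3 stops.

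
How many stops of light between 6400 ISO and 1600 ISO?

6400 → 3200 → 1600 — count the steps: 2 stops.

2 stops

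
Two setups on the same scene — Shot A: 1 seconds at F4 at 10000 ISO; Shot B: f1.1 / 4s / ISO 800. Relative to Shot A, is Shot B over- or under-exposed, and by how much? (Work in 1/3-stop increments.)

Aperture: f/4 → f/3.5 → f/3.2 → f/2.8 → f/2.5 → f/2.2 → f/2 → f/1.8 → f/1.6 → f/1.4 → f/1.2 → f/1.1 — 3 2/3 stops wider (brighter).
Shutter speed: 1 → 1.3 → 1.6 → 2 → 2.5 → 3.2 → 4 — 2 stops slower (brighter).
ISO: 10000 → 8000 → 6400 → 5000 → 4000 → 3200 → 2500 → 2000 → 1600 → 1250 → 1000 → 800 — 3 2/3 stops dropped (darker).
Net: +3 2/3 +2 −3 2/3 = +2 stops.

2 stops brighter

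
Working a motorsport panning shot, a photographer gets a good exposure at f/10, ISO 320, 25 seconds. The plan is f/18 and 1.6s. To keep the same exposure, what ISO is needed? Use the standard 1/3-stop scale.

ISO 16000

Aperture: f/10 → f/11 → f/13 → f/14 → f/16 → f/18 — 1 2/3 stops smaller aperture (darker).
Shutter speed: 25 → 20 → 15 → 13 → 10 → 8 → 6 → 5 → 4 → 3.2 → 2.5 → 2 → 1.6 — 4 stops faster (darker).
Net change so far: 5 2/3 stops darker. Offset with the ISO: 320 → 400 → 500 → 640 → 800 → 1000 → 1250 → 1600 → 2000 → 2500 → 3200 → 4000 → 5000 → 6400 → 8000 → 10000 → 12800 → 16000.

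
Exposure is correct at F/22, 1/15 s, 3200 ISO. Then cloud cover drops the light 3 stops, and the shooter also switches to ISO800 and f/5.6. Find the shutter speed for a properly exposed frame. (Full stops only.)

Scene light: 3 stops darker.
ISO: 3200 → 1600 → 800 — 2 stops dropped (darker).
Aperture: f/22 → f/16 → f/11 → f/8 → f/5.6 — 4 stops opened up (brighter).
Net so far: 1 stop darker. Shutter speed: 1/15 → 1/8.

1/8s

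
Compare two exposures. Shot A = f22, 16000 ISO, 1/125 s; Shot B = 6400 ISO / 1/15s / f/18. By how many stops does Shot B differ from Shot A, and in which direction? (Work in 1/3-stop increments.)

2 1/3 stops brighter

Aperture: f/22 → f/20 → f/18 — 2/3 stop opened up (brighter).
Shutter speed: 1/125 → 1/100 → 1/80 → 1/60 → 1/50 → 1/40 → 1/30 → 1/25 → 1/20 → 1/15 — 3 stops longer (brighter).
ISO: 16000 → 12800 → 10000 → 8000 → 6400 — 1 1/3 stops lower (darker).
Net: +2/3 +3 −1 1/3 = +2 1/3 stops.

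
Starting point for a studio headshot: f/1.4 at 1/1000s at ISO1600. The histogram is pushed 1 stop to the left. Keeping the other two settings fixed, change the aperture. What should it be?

f/1.0

Underexposed by 1 stop → need 1 stop brighter.
Aperture: f/1.4 → f/1.0.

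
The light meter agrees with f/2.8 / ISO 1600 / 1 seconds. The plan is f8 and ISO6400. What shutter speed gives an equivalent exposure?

2 s

Aperture: f/2.8 → f/4 → f/5.6 → f/8 — 3 stops stopped down (darker).
ISO: 1600 → 3200 → 6400 — 2 stops raised (brighter).
Net change so far: 1 stop darker. Offset with the shutter speed: 1 → 2.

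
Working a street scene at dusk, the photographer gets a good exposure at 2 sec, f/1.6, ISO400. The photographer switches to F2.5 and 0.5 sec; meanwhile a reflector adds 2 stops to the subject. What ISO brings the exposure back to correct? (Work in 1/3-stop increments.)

Scene light: 2 stops brighter.
Aperture: f/1.6 → f/1.8 → f/2 → f/2.2 → f/2.5 — 1 1/3 stops narrower (darker).
Shutter speed: 2 → 1.6 → 1.3 → 1 → 0.8 → 0.6 → 0.5 — 2 stops faster (darker).
Net so far: 1 1/3 stops darker. ISO: 400 → 500 → 640 → 800 → 1000.

ISO 1000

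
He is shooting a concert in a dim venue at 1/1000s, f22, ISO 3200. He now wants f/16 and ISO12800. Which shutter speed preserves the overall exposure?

Aperture: f/22 → f/16 — 1 stop wider (brighter).
ISO: 3200 → 6400 → 12800 — 2 stops higher (brighter).
Net change so far: 3 stops brighter. Offset with the shutter speed: 1/1000 → 1/2000 → 1/4000 → 1/8000.

1/8000s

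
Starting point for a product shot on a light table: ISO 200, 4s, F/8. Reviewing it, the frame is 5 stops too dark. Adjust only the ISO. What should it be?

ISO 6400

Underexposed by 5 stops → need 5 stops brighter.
ISO: 200 → 400 → 800 → 1600 → 3200 → 6400.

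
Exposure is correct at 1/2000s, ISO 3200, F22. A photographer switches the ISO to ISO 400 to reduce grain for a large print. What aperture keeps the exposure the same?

ISO: 3200 → 1600 → 800 → 400 — 3 stops dropped (darker).
Need 3 stops brighter from the aperture: f/22 → f/16 → f/11 → f/8.

f/8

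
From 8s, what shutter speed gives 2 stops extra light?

Shutter speed: 8 → 15 → 30 — 2 stops slower (brighter).

30 s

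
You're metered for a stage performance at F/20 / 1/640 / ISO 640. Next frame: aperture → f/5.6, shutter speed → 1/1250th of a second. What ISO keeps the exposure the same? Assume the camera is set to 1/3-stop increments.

Aperture: f/20 → f/18 → f/16 → f/14 → f/13 → f/11 → f/10 → f/9 → f/8 → f/7.1 → f/6.3 → f/5.6 — 3 2/3 stops larger aperture (brighter).
Shutter speed: 1/640 → 1/800 → 1/1000 → 1/1250 — 1 stop shorter (darker).
Net change so far: 2 2/3 stops brighter. Offset with the ISO: 640 → 500 → 400 → 320 → 250 → 200 → 160 → 125 → 100.

ISO 100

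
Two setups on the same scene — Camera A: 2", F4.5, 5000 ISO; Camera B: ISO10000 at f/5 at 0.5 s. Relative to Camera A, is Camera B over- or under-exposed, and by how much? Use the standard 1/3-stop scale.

1 1/3 stops darker

Aperture: f/4.5 → f/5 — 1/3 stop smaller aperture (darker).
Shutter speed: 2 → 1.6 → 1.3 → 1 → 0.8 → 0.6 → 0.5 — 2 stops faster (darker).
ISO: 5000 → 6400 → 8000 → 10000 — 1 stop raised (brighter).
Net: −1/3 −2 +1 = −1 1/3 stops.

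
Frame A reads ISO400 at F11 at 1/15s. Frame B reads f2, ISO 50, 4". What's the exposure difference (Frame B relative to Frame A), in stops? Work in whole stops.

8 stops brighter

Aperture: f/11 → f/8 → f/5.6 → f/4 → f/2.8 → f/2 — 5 stops larger aperture (brighter).
Shutter speed: 1/15 → 1/8 → 1/4 → 1/2 → 1 → 2 → 4 — 6 stops longer (brighter).
ISO: 400 → 200 → 100 → 50 — 3 stops lower (darker).
Net: +5 +6 −3 = +8 stops.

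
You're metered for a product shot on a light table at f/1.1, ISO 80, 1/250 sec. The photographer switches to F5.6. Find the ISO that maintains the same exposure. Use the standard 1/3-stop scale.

ISO 2000

Aperture: f/1.1 → f/1.2 → f/1.4 → f/1.6 → f/1.8 → f/2 → f/2.2 → f/2.5 → f/2.8 → f/3.2 → f/3.5 → f/4 → f/4.5 → f/5 → f/5.6 — 4 2/3 stops smaller aperture (darker).
Need 4 2/3 stops brighter from the ISO: 80 → 100 → 125 → 160 → 200 → 250 → 320 → 400 → 500 → 640 → 800 → 1000 → 1250 → 1600 → 2000.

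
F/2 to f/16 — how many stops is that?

6 stops

f/2 → f/2.8 → f/4 → f/5.6 → f/8 → f/11 → f/16 — count the steps: 6 stops.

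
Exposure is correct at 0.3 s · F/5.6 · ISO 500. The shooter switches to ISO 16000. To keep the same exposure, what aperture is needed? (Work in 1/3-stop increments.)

f/32

ISO: 500 → 640 → 800 → 1000 → 1250 → 1600 → 2000 → 2500 → 3200 → 4000 → 5000 → 6400 → 8000 → 10000 → 12800 → 16000 — 5 stops higher (brighter).
Need 5 stops darker from the aperture: f/5.6 → f/6.3 → f/7.1 → f/8 → f/9 → f/10 → f/11 → f/13 → f/14 → f/16 → f/18 → f/20 → f/22 → f/25 → f/29 → f/32.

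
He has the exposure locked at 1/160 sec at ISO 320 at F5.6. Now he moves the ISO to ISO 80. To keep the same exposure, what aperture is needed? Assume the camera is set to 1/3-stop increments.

ISO: 320 → 250 → 200 → 160 → 125 → 100 → 80 — 2 stops dropped (darker).
Need 2 stops brighter from the aperture: f/5.6 → f/5 → f/4.5 → f/4 → f/3.5 → f/3.2 → f/2.8.

f/2.8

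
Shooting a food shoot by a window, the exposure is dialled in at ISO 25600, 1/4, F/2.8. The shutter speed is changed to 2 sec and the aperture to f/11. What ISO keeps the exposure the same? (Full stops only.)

Shutter speed: 1/4 → 1/2 → 1 → 2 — 3 stops longer (brighter).
Aperture: f/2.8 → f/4 → f/5.6 → f/8 → f/11 — 4 stops narrower (darker).
Net change so far: 1 stop darker. Offset with the ISO: 25600 → 51200.

ISO 51200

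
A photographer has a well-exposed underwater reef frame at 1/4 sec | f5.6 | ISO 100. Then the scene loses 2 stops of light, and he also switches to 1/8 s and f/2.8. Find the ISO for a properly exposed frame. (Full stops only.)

Scene light: 2 stops darker.
Shutter speed: 1/4 → 1/8 — 1 stop shorter (darker).
Aperture: f/5.6 → f/4 → f/2.8 — 2 stops opened up (brighter).
Net so far: 1 stop darker. ISO: 100 → 200.

ISO 200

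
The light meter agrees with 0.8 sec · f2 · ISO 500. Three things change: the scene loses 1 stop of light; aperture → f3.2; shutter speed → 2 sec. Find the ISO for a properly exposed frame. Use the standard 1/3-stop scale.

Scene light: 1 stop darker.
Aperture: f/2 → f/2.2 → f/2.5 → f/2.8 → f/3.2 — 1 1/3 stops stopped down (darker).
Shutter speed: 0.8 → 1 → 1.3 → 1.6 → 2 — 1 1/3 stops longer (brighter).
Net so far: 1 stop darker. ISO: 500 → 640 → 800 → 1000.

ISO 1000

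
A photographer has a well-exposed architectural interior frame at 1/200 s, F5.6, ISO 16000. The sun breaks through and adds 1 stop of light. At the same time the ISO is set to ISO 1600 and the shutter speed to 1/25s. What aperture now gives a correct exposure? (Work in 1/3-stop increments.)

Scene light: 1 stop brighter.
ISO: 16000 → 12800 → 10000 → 8000 → 6400 → 5000 → 4000 → 3200 → 2500 → 2000 → 1600 — 3 1/3 stops dropped (darker).
Shutter speed: 1/200 → 1/160 → 1/125 → 1/100 → 1/80 → 1/60 → 1/50 → 1/40 → 1/30 → 1/25 — 3 stops longer (brighter).
Net so far: 2/3 stop brighter. Aperture: f/5.6 → f/6.3 → f/7.1.

f/7.1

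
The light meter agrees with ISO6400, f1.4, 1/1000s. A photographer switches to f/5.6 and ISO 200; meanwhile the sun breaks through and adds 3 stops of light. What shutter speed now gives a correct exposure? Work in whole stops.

1/15s

Scene light: 3 stops brighter.
Aperture: f/1.4 → f/2 → f/2.8 → f/4 → f/5.6 — 4 stops stopped down (darker).
ISO: 6400 → 3200 → 1600 → 800 → 400 → 200 — 5 stops lower (darker).
Net so far: 6 stops darker. Shutter speed: 1/1000 → 1/500 → 1/250 → 1/125 → 1/60 → 1/30 → 1/15.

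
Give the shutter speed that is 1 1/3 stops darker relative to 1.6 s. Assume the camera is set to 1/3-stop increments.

0.6 s

Shutter speed: 1.6 → 1.3 → 1 → 0.8 → 0.6 — 1 1/3 stops shorter (darker).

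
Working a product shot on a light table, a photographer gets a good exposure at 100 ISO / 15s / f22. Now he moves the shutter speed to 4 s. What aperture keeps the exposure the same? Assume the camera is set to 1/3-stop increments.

f/11

Shutter speed: 15 → 13 → 10 → 8 → 6 → 5 → 4 — 2 stops shorter (darker).
Need 2 stops brighter from the aperture: f/22 → f/20 → f/18 → f/16 → f/14 → f/13 → f/11.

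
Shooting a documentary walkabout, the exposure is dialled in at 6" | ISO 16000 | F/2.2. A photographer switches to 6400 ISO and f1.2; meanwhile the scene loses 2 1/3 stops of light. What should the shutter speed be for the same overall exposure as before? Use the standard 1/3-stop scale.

25 s

Scene light: 2 1/3 stops darker.
ISO: 16000 → 12800 → 10000 → 8000 → 6400 — 1 1/3 stops lower (darker).
Aperture: f/2.2 → f/2 → f/1.8 → f/1.6 → f/1.4 → f/1.2 — 1 2/3 stops opened up (brighter).
Net so far: 2 stops darker. Shutter speed: 6 → 8 → 10 → 13 → 15 → 20 → 25.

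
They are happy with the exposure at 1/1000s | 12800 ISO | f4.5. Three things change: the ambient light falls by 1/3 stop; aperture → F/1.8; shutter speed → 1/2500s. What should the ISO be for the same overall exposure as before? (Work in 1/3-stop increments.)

ISO 6400

Scene light: 1/3 stop darker.
Aperture: f/4.5 → f/4 → f/3.5 → f/3.2 → f/2.8 → f/2.5 → f/2.2 → f/2 → f/1.8 — 2 2/3 stops opened up (brighter).
Shutter speed: 1/1000 → 1/1250 → 1/1600 → 1/2000 → 1/2500 — 1 1/3 stops shorter (darker).
Net so far: 1 stop brighter. ISO: 12800 → 10000 → 8000 → 6400.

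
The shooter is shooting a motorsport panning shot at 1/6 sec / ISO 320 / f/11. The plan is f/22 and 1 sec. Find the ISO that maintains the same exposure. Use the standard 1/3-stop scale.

Aperture: f/11 → f/13 → f/14 → f/16 → f/18 → f/20 → f/22 — 2 stops smaller aperture (darker).
Shutter speed: 1/6 → 1/5 → 1/4 → 0.3 → 0.4 → 0.5 → 0.6 → 0.8 → 1 — 2 2/3 stops slower (brighter).
Net change so far: 2/3 stop brighter. Offset with the ISO: 320 → 250 → 200.

ISO 200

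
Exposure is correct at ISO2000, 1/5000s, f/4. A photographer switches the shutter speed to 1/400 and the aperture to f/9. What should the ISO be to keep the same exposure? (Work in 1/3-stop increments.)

ISO 800

Shutter speed: 1/5000 → 1/4000 → 1/3200 → 1/2500 → 1/2000 → 1/1600 → 1/1250 → 1/1000 → 1/800 → 1/640 → 1/500 → 1/400 — 3 2/3 stops longer (brighter).
Aperture: f/4 → f/4.5 → f/5 → f/5.6 → f/6.3 → f/7.1 → f/8 → f/9 — 2 1/3 stops smaller aperture (darker).
Net change so far: 1 1/3 stops brighter. Offset with the ISO: 2000 → 1600 → 1250 → 1000 → 800.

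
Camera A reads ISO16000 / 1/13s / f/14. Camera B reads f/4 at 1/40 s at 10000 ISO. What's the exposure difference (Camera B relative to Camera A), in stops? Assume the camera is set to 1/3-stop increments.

1 1/3 stops brighter

Aperture: f/14 → f/13 → f/11 → f/10 → f/9 → f/8 → f/7.1 → f/6.3 → f/5.6 → f/5 → f/4.5 → f/4 — 3 2/3 stops wider (brighter).
Shutter speed: 1/13 → 1/15 → 1/20 → 1/25 → 1/30 → 1/40 — 1 2/3 stops faster (darker).
ISO: 16000 → 12800 → 10000 — 2/3 stop dropped (darker).
Net: +3 2/3 −1 2/3 −2/3 = +1 1/3 stops.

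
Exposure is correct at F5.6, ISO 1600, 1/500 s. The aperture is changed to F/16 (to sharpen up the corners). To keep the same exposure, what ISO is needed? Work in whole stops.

Aperture: f/5.6 → f/8 → f/11 → f/16 — 3 stops smaller aperture (darker).
Need 3 stops brighter from the ISO: 1600 → 3200 → 6400 → 12800.

ISO 12800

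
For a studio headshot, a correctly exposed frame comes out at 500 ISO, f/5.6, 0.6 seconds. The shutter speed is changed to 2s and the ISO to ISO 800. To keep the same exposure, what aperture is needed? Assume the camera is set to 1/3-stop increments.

f/13

Shutter speed: 0.6 → 0.8 → 1 → 1.3 → 1.6 → 2 — 1 2/3 stops longer (brighter).
ISO: 500 → 640 → 800 — 2/3 stop higher (brighter).
Net change so far: 2 1/3 stops brighter. Offset with the aperture: f/5.6 → f/6.3 → f/7.1 → f/8 → f/9 → f/10 → f/11 → f/13.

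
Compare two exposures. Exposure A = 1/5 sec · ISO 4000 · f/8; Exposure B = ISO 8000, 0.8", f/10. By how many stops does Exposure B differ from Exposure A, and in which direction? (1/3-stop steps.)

2 1/3 stops brighter

Aperture: f/8 → f/9 → f/10 — 2/3 stop smaller aperture (darker).
Shutter speed: 1/5 → 1/4 → 0.3 → 0.4 → 0.5 → 0.6 → 0.8 — 2 stops slower (brighter).
ISO: 4000 → 5000 → 6400 → 8000 — 1 stop higher (brighter).
Net: −2/3 +2 +1 = +2 1/3 stops.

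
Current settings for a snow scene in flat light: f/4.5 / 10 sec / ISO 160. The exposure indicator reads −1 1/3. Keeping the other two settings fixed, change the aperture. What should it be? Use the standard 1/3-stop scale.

f/2.8

Underexposed by 1 1/3 stops → need 1 1/3 stops brighter.
Aperture: f/4.5 → f/4 → f/3.5 → f/3.2 → f/2.8.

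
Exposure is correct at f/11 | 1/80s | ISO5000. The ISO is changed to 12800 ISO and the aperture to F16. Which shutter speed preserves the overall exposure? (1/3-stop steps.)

1/100s

ISO: 5000 → 6400 → 8000 → 10000 → 12800 — 1 1/3 stops raised (brighter).
Aperture: f/11 → f/13 → f/14 → f/16 — 1 stop stopped down (darker).
Net change so far: 1/3 stop brighter. Offset with the shutter speed: 1/80 → 1/100.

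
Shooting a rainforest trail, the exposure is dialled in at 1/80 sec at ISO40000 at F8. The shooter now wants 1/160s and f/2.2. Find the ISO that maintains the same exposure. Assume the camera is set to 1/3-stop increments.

Shutter speed: 1/80 → 1/100 → 1/125 → 1/160 — 1 stop shorter (darker).
Aperture: f/8 → f/7.1 → f/6.3 → f/5.6 → f/5 → f/4.5 → f/4 → f/3.5 → f/3.2 → f/2.8 → f/2.5 → f/2.2 — 3 2/3 stops wider (brighter).
Net change so far: 2 2/3 stops brighter. Offset with the ISO: 40000 → 32000 → 25600 → 20000 → 16000 → 12800 → 10000 → 8000 → 6400.

ISO 6400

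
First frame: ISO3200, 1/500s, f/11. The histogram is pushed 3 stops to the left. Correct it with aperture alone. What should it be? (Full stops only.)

f/4

Underexposed by 3 stops → need 3 stops brighter.
Aperture: f/11 → f/8 → f/5.6 → f/4.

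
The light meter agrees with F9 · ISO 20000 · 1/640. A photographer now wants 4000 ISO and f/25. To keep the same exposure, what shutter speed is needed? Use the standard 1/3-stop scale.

1/15s

ISO: 20000 → 16000 → 12800 → 10000 → 8000 → 6400 → 5000 → 4000 — 2 1/3 stops lower (darker).
Aperture: f/9 → f/10 → f/11 → f/13 → f/14 → f/16 → f/18 → f/20 → f/22 → f/25 — 3 stops smaller aperture (darker).
Net change so far: 5 1/3 stops darker. Offset with the shutter speed: 1/640 → 1/500 → 1/400 → 1/320 → 1/250 → 1/200 → 1/160 → 1/125 → 1/100 → 1/80 → 1/60 → 1/50 → 1/40 → 1/30 → 1/25 → 1/20 → 1/15.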